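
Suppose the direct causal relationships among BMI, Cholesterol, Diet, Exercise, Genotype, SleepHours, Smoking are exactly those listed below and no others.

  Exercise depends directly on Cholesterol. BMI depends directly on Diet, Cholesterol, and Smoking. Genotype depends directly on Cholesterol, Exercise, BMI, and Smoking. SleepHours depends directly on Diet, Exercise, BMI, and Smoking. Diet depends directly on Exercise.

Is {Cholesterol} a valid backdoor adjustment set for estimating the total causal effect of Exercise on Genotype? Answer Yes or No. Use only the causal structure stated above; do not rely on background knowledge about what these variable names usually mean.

Backdoor paths from Exercise to Genotype (paths whose first edge points into Exercise):
  P1: Exercise <- Cholesterol -> BMI <- Smoking -> Genotype
  P2: Exercise <- Cholesterol -> BMI <- Diet -> SleepHours <- Smoking -> Genotype
  P3: Exercise <- Cholesterol -> BMI -> SleepHours <- Smoking -> Genotype
  P4: Exercise <- Cholesterol -> BMI -> Genotype
  P5: Exercise <- Cholesterol -> Genotype
Condition 1 (no descendant of Exercise in the set): holds — descendants of Exercise are {BMI, Diet, Genotype, SleepHours}; none are in {Cholesterol}.
Condition 2 (every backdoor path blocked by {Cholesterol}):
  P1: blocked at fork node Cholesterol ∈ conditioning set.
  P2: blocked at fork node Cholesterol ∈ conditioning set.
  P3: blocked at fork node Cholesterol ∈ conditioning set.
  P4: blocked at fork node Cholesterol ∈ conditioning set.
  P5: blocked at fork node Cholesterol ∈ conditioning set.
{Cholesterol} satisfies the backdoor criterion.

Yes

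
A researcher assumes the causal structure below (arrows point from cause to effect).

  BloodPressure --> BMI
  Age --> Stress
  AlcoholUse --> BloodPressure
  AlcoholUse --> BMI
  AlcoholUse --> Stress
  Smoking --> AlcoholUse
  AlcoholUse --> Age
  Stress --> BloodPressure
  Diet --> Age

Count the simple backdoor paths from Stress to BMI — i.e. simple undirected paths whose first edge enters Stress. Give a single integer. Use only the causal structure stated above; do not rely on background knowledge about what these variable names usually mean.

A backdoor path from Stress to BMI is any simple undirected path whose first edge points into Stress (i.e. leaves Stress via a parent).
Parents of Stress: {Age, AlcoholUse}.
Enumerating:
  P1: Stress <- AlcoholUse -> BloodPressure -> BMI
  P2: Stress <- AlcoholUse -> BMI
  P3: Stress <- Age <- AlcoholUse -> BloodPressure -> BMI
  P4: Stress <- Age <- AlcoholUse -> BMI
That exhausts the simple backdoor paths. Count: 4.

4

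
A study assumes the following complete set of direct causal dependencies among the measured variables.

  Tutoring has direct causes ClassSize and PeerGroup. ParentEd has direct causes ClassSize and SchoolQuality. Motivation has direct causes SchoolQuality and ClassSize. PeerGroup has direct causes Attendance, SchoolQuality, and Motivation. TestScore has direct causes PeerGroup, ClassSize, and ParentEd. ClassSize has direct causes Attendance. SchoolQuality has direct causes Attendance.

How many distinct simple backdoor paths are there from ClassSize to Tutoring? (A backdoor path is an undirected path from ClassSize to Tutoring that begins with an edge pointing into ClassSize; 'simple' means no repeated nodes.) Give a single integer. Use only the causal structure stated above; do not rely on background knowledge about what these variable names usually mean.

A backdoor path from ClassSize to Tutoring is any simple undirected path whose first edge points into ClassSize (i.e. leaves ClassSize via a parent).
Parents of ClassSize: {Attendance}.
Enumerating:
  P1: ClassSize <- Attendance -> SchoolQuality -> Motivation -> PeerGroup -> Tutoring
  P2: ClassSize <- Attendance -> SchoolQuality -> PeerGroup -> Tutoring
  P3: ClassSize <- Attendance -> SchoolQuality -> ParentEd -> TestScore <- PeerGroup -> Tutoring
  P4: ClassSize <- Attendance -> PeerGroup -> Tutoring
That exhausts the simple backdoor paths. Count: 4.

4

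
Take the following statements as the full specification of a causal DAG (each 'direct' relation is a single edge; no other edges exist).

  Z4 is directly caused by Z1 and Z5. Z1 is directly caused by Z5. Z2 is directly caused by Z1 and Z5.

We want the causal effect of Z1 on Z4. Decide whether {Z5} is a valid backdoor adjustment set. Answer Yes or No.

Backdoor paths from Z1 to Z4 (paths whose first edge points into Z1):
  P1: Z1 <- Z5 -> Z4
Condition 1 (no descendant of Z1 in the set): holds — descendants of Z1 are {Z2, Z4}; none are in {Z5}.
Condition 2 (every backdoor path blocked by {Z5}):
  P1: blocked at fork node Z5 ∈ conditioning set.
{Z5} satisfies the backdoor criterion.

Yes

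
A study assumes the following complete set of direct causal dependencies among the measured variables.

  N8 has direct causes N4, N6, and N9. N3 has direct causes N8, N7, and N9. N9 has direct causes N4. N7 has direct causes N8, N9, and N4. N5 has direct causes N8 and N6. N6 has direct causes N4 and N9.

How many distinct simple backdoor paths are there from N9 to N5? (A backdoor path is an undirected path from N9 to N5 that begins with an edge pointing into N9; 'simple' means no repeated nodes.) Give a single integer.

A backdoor path from N9 to N5 is any simple undirected path whose first edge points into N9 (i.e. leaves N9 via a parent).
Parents of N9: {N4}.
Enumerating:
  P1: N9 <- N4 -> N6 -> N8 -> N5
  P2: N9 <- N4 -> N6 -> N5
  P3: N9 <- N4 -> N8 <- N6 -> N5
  P4: N9 <- N4 -> N8 -> N5
  P5: N9 <- N4 -> N7 <- N8 <- N6 -> N5
  P6: N9 <- N4 -> N7 <- N8 -> N5
  P7: N9 <- N4 -> N7 -> N3 <- N8 <- N6 -> N5
  P8: N9 <- N4 -> N7 -> N3 <- N8 -> N5
That exhausts the simple backdoor paths. Count: 8.

8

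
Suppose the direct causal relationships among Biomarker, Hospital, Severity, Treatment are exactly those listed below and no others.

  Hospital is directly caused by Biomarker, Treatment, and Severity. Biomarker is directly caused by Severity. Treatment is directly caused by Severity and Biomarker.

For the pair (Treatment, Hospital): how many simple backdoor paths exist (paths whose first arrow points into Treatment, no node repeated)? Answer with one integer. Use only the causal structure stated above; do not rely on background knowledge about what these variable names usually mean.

A backdoor path from Treatment to Hospital is any simple undirected path whose first edge points into Treatment (i.e. leaves Treatment via a parent).
Parents of Treatment: {Biomarker, Severity}.
Enumerating:
  P1: Treatment <- Severity -> Biomarker -> Hospital
  P2: Treatment <- Severity -> Hospital
  P3: Treatment <- Biomarker <- Severity -> Hospital
  P4: Treatment <- Biomarker -> Hospital
That exhausts the simple backdoor paths. Count: 4.

4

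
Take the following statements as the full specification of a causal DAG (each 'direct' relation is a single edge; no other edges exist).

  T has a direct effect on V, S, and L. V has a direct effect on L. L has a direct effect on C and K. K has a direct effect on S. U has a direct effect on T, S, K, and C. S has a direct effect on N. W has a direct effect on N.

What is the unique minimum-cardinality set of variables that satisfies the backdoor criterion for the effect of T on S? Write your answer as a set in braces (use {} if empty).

{U}

Variables eligible for adjustment (non-descendants of T, excluding T and S): {U, W}.
Backdoor paths from T to S:
  P1: T <- U -> C <- L -> K -> S
  P2: T <- U -> K -> S
  P3: T <- U -> S
The empty set is not sufficient: P2 (T <- U -> K -> S) has no collider blocking it and no conditioned non-collider, so it is open.
Try {U}:
  P1: blocked at fork node U ∈ conditioning set.
  P2: blocked at fork node U ∈ conditioning set.
  P3: blocked at fork node U ∈ conditioning set.
{U} contains no descendant of T and blocks every backdoor path.
No other singleton works — e.g. {W} leaves P2 open — so {U} is the unique smallest valid adjustment set.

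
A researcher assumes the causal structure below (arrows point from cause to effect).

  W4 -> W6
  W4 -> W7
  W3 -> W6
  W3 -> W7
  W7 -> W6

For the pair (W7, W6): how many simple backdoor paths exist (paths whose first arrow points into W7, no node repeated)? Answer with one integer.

2

A backdoor path from W7 to W6 is any simple undirected path whose first edge points into W7 (i.e. leaves W7 via a parent).
Parents of W7: {W3, W4}.
Enumerating:
  P1: W7 <- W3 -> W6
  P2: W7 <- W4 -> W6
That exhausts the simple backdoor paths. Count: 2.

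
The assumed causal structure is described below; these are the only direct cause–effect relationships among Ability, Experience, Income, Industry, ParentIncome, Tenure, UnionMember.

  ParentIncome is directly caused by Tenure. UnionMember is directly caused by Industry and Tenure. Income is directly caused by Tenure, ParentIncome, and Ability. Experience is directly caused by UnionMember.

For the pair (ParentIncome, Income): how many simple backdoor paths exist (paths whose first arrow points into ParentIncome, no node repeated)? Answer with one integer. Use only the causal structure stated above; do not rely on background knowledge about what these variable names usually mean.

A backdoor path from ParentIncome to Income is any simple undirected path whose first edge points into ParentIncome (i.e. leaves ParentIncome via a parent).
Parents of ParentIncome: {Tenure}.
Enumerating:
  P1: ParentIncome <- Tenure -> Income
That exhausts the simple backdoor paths. Count: 1.

1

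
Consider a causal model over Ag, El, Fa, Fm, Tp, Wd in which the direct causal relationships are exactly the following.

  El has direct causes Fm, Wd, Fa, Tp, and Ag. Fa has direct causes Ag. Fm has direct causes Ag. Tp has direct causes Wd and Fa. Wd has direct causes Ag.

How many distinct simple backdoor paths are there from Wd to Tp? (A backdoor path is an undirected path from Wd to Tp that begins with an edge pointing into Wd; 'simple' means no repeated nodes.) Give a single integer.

6

A backdoor path from Wd to Tp is any simple undirected path whose first edge points into Wd (i.e. leaves Wd via a parent).
Parents of Wd: {Ag}.
Enumerating:
  P1: Wd <- Ag -> Fm -> El <- Fa -> Tp
  P2: Wd <- Ag -> Fm -> El <- Tp
  P3: Wd <- Ag -> Fa -> Tp
  P4: Wd <- Ag -> Fa -> El <- Tp
  P5: Wd <- Ag -> El <- Fa -> Tp
  P6: Wd <- Ag -> El <- Tp
That exhausts the simple backdoor paths. Count: 6.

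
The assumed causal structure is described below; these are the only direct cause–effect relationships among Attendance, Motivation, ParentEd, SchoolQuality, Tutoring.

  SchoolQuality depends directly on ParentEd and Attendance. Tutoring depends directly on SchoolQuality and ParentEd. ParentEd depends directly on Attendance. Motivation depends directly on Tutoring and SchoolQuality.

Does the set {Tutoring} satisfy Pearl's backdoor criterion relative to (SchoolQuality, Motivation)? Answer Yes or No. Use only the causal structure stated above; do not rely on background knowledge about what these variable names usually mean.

No

Backdoor paths from SchoolQuality to Motivation (paths whose first edge points into SchoolQuality):
  P1: SchoolQuality <- Attendance -> ParentEd -> Tutoring -> Motivation
  P2: SchoolQuality <- ParentEd -> Tutoring -> Motivation
Condition 1 (no descendant of SchoolQuality in the set): FAILS — Tutoring is a descendant of SchoolQuality.
Condition 2 (every backdoor path blocked by {Tutoring}):
  P1: blocked at chain node Tutoring ∈ conditioning set.
  P2: blocked at chain node Tutoring ∈ conditioning set.
{Tutoring} does not satisfy the backdoor criterion.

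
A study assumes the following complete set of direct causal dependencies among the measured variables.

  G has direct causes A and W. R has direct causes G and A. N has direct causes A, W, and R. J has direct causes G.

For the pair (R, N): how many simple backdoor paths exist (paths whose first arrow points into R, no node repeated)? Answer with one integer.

4

A backdoor path from R to N is any simple undirected path whose first edge points into R (i.e. leaves R via a parent).
Parents of R: {A, G}.
Enumerating:
  P1: R <- A -> G <- W -> N
  P2: R <- A -> N
  P3: R <- G <- A -> N
  P4: R <- G <- W -> N
That exhausts the simple backdoor paths. Count: 4.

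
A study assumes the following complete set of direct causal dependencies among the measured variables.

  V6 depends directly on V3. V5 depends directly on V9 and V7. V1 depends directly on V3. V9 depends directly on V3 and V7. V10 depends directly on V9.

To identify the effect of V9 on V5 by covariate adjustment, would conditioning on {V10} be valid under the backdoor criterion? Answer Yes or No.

No

Backdoor paths from V9 to V5 (paths whose first edge points into V9):
  P1: V9 <- V7 -> V5
Condition 1 (no descendant of V9 in the set): FAILS — V10 is a descendant of V9.
Condition 2 (every backdoor path blocked by {V10}):
  P1: open — no interior node is in the conditioning set.
{V10} does not satisfy the backdoor criterion.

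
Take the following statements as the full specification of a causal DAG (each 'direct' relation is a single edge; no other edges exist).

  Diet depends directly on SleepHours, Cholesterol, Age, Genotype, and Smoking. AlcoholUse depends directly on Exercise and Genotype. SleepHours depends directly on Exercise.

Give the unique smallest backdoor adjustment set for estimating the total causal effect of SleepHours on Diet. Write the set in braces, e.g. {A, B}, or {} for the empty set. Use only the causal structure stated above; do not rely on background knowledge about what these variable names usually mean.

{}

Variables eligible for adjustment (non-descendants of SleepHours, excluding SleepHours and Diet): {Age, AlcoholUse, Cholesterol, Exercise, Genotype, Smoking}.
Backdoor paths from SleepHours to Diet:
  P1: SleepHours <- Exercise -> AlcoholUse <- Genotype -> Diet
Each backdoor path contains an unconditioned collider, so every path is already blocked with the empty conditioning set:
  P1: blocked at collider AlcoholUse (neither it nor any descendant is in the conditioning set).
The empty set is therefore the unique smallest valid set.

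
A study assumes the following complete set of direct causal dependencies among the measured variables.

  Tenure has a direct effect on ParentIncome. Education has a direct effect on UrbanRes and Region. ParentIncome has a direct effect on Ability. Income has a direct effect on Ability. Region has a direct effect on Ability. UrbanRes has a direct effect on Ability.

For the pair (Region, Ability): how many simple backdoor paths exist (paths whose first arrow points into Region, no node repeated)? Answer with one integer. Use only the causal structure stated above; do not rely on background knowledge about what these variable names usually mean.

A backdoor path from Region to Ability is any simple undirected path whose first edge points into Region (i.e. leaves Region via a parent).
Parents of Region: {Education}.
Enumerating:
  P1: Region <- Education -> UrbanRes -> Ability
That exhausts the simple backdoor paths. Count: 1.

1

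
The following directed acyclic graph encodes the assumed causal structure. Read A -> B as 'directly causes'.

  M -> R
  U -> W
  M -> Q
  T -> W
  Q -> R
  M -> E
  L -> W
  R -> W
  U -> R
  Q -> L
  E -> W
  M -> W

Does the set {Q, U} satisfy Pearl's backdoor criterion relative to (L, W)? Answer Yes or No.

Yes

Backdoor paths from L to W (paths whose first edge points into L):
  P1: L <- Q <- M -> E -> W
  P2: L <- Q <- M -> R <- U -> W
  P3: L <- Q <- M -> R -> W
  P4: L <- Q <- M -> W
  P5: L <- Q -> R <- U -> W
  P6: L <- Q -> R <- M -> E -> W
  P7: L <- Q -> R <- M -> W
  P8: L <- Q -> R -> W
Condition 1 (no descendant of L in the set): holds — descendants of L are {W}; none are in {Q, U}.
Condition 2 (every backdoor path blocked by {Q, U}):
  P1: blocked at chain node Q ∈ conditioning set.
  P2: blocked at chain node Q ∈ conditioning set.
  P3: blocked at chain node Q ∈ conditioning set.
  P4: blocked at chain node Q ∈ conditioning set.
  P5: blocked at fork node Q ∈ conditioning set.
  P6: blocked at fork node Q ∈ conditioning set.
  P7: blocked at fork node Q ∈ conditioning set.
  P8: blocked at fork node Q ∈ conditioning set.
{Q, U} satisfies the backdoor criterion.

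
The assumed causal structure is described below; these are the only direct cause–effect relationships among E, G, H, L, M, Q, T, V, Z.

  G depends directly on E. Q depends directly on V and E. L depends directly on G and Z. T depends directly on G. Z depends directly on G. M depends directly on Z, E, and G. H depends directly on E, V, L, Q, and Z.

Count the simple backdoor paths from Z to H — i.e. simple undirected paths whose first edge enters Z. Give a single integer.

A backdoor path from Z to H is any simple undirected path whose first edge points into Z (i.e. leaves Z via a parent).
Parents of Z: {G}.
Enumerating:
  P1: Z <- G <- E -> Q <- V -> H
  P2: Z <- G <- E -> Q -> H
  P3: Z <- G <- E -> H
  P4: Z <- G -> L -> H
  P5: Z <- G -> M <- E -> Q <- V -> H
  P6: Z <- G -> M <- E -> Q -> H
  P7: Z <- G -> M <- E -> H
That exhausts the simple backdoor paths. Count: 7.

7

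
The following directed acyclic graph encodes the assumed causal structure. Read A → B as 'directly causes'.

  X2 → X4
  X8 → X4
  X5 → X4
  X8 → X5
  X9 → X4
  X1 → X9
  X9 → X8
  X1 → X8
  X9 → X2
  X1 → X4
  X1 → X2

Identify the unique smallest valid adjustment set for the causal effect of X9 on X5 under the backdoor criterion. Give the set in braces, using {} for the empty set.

Variables eligible for adjustment (non-descendants of X9, excluding X9 and X5): {X1}.
Backdoor paths from X9 to X5:
  P1: X9 <- X1 -> X2 -> X4 <- X8 -> X5
  P2: X9 <- X1 -> X2 -> X4 <- X5
  P3: X9 <- X1 -> X8 -> X5
  P4: X9 <- X1 -> X8 -> X4 <- X5
  P5: X9 <- X1 -> X4 <- X8 -> X5
  P6: X9 <- X1 -> X4 <- X5
The empty set is not sufficient: P3 (X9 <- X1 -> X8 -> X5) has no collider blocking it and no conditioned non-collider, so it is open.
Try {X1}:
  P1: blocked at fork node X1 ∈ conditioning set.
  P2: blocked at fork node X1 ∈ conditioning set.
  P3: blocked at fork node X1 ∈ conditioning set.
  P4: blocked at fork node X1 ∈ conditioning set.
  P5: blocked at fork node X1 ∈ conditioning set.
  P6: blocked at fork node X1 ∈ conditioning set.
{X1} contains no descendant of X9 and blocks every backdoor path.
{X1} is the unique smallest valid adjustment set.

{X1}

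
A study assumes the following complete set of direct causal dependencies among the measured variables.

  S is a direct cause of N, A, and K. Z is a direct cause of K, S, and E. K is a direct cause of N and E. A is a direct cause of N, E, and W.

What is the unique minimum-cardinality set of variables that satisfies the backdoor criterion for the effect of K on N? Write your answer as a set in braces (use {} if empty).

Variables eligible for adjustment (non-descendants of K, excluding K and N): {A, S, W, Z}.
Backdoor paths from K to N:
  P1: K <- Z -> S -> A -> N
  P2: K <- Z -> S -> N
  P3: K <- Z -> E <- A <- S -> N
  P4: K <- Z -> E <- A -> N
  P5: K <- S <- Z -> E <- A -> N
  P6: K <- S -> A -> N
  P7: K <- S -> N
The empty set is not sufficient: P1 (K <- Z -> S -> A -> N) has no collider blocking it and no conditioned non-collider, so it is open.
Try {S}:
  P1: blocked at chain node S ∈ conditioning set.
  P2: blocked at chain node S ∈ conditioning set.
  P3: blocked at collider E (neither it nor any descendant is in the conditioning set).
  P4: blocked at collider E (neither it nor any descendant is in the conditioning set).
  P5: blocked at chain node S ∈ conditioning set.
  P6: blocked at fork node S ∈ conditioning set.
  P7: blocked at fork node S ∈ conditioning set.
{S} contains no descendant of K and blocks every backdoor path.
No other singleton works — e.g. {Z} leaves P6 open — so {S} is the unique smallest valid adjustment set.

{S}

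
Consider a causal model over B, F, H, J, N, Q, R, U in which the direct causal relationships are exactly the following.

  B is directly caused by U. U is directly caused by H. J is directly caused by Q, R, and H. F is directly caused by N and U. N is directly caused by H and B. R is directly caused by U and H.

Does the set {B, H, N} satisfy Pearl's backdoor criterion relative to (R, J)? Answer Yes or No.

Yes

Backdoor paths from R to J (paths whose first edge points into R):
  P1: R <- H -> J
  P2: R <- U <- H -> J
  P3: R <- U -> B -> N <- H -> J
  P4: R <- U -> F <- N <- H -> J
Condition 1 (no descendant of R in the set): holds — descendants of R are {J}; none are in {B, H, N}.
Condition 2 (every backdoor path blocked by {B, H, N}):
  P1: blocked at fork node H ∈ conditioning set.
  P2: blocked at fork node H ∈ conditioning set.
  P3: blocked at chain node B ∈ conditioning set.
  P4: blocked at collider F (neither it nor any descendant is in the conditioning set).
{B, H, N} satisfies the backdoor criterion.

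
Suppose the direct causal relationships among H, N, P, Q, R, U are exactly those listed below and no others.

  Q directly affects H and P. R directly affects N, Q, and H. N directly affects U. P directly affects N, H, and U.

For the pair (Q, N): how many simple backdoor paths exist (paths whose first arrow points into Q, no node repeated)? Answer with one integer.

A backdoor path from Q to N is any simple undirected path whose first edge points into Q (i.e. leaves Q via a parent).
Parents of Q: {R}.
Enumerating:
  P1: Q <- R -> N
  P2: Q <- R -> H <- P -> N
  P3: Q <- R -> H <- P -> U <- N
That exhausts the simple backdoor paths. Count: 3.

3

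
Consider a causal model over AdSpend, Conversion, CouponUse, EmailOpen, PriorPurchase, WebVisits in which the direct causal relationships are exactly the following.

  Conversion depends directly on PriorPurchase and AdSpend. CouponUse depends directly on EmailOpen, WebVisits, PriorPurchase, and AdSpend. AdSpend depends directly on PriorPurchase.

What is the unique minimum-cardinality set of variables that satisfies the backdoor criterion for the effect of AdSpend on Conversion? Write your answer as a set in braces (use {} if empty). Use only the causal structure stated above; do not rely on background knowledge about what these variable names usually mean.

{PriorPurchase}

Variables eligible for adjustment (non-descendants of AdSpend, excluding AdSpend and Conversion): {EmailOpen, PriorPurchase, WebVisits}.
Backdoor paths from AdSpend to Conversion:
  P1: AdSpend <- PriorPurchase -> Conversion
The empty set is not sufficient: P1 (AdSpend <- PriorPurchase -> Conversion) has no collider blocking it and no conditioned non-collider, so it is open.
Try {PriorPurchase}:
  P1: blocked at fork node PriorPurchase ∈ conditioning set.
{PriorPurchase} contains no descendant of AdSpend and blocks every backdoor path.
No other singleton works — e.g. {EmailOpen} leaves P1 open — so {PriorPurchase} is the unique smallest valid adjustment set.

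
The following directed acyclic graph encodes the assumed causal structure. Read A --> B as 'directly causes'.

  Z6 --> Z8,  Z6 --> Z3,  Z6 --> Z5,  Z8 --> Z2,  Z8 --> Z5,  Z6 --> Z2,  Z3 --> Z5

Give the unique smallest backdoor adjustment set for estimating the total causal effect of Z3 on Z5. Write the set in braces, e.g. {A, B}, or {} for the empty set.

Variables eligible for adjustment (non-descendants of Z3, excluding Z3 and Z5): {Z2, Z6, Z8}.
Backdoor paths from Z3 to Z5:
  P1: Z3 <- Z6 -> Z8 -> Z5
  P2: Z3 <- Z6 -> Z5
  P3: Z3 <- Z6 -> Z2 <- Z8 -> Z5
The empty set is not sufficient: P1 (Z3 <- Z6 -> Z8 -> Z5) has no collider blocking it and no conditioned non-collider, so it is open.
Try {Z6}:
  P1: blocked at fork node Z6 ∈ conditioning set.
  P2: blocked at fork node Z6 ∈ conditioning set.
  P3: blocked at fork node Z6 ∈ conditioning set.
{Z6} contains no descendant of Z3 and blocks every backdoor path.
No other singleton works — e.g. {Z8} leaves P2 open — so {Z6} is the unique smallest valid adjustment set.

{Z6}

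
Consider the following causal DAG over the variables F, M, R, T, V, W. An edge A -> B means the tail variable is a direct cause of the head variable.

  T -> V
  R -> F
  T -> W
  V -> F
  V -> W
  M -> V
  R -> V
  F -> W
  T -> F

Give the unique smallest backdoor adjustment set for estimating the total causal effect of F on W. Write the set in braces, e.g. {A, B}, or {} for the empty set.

Variables eligible for adjustment (non-descendants of F, excluding F and W): {M, R, T, V}.
Backdoor paths from F to W:
  P1: F <- R -> V <- T -> W
  P2: F <- R -> V -> W
  P3: F <- T -> V -> W
  P4: F <- T -> W
  P5: F <- V <- T -> W
  P6: F <- V -> W
The empty set is not sufficient: P2 (F <- R -> V -> W) has no collider blocking it and no conditioned non-collider, so it is open.
Try {T, V}:
  P1: blocked at fork node T ∈ conditioning set.
  P2: blocked at chain node V ∈ conditioning set.
  P3: blocked at fork node T ∈ conditioning set.
  P4: blocked at fork node T ∈ conditioning set.
  P5: blocked at chain node V ∈ conditioning set.
  P6: blocked at fork node V ∈ conditioning set.
{T, V} contains no descendant of F and blocks every backdoor path.
Every element of {T, V} is needed (dropping T leaves P1 open; dropping V leaves P2 open), so no proper subset is valid.
Among all size-2 subsets of the eligible variables, only {T, V} blocks every backdoor path, so it is the unique smallest valid adjustment set.

{T, V}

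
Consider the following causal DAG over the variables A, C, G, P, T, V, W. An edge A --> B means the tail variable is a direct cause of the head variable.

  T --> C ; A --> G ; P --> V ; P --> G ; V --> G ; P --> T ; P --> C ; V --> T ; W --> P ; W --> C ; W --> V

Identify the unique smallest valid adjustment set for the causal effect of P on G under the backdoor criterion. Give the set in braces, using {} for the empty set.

{W}

Variables eligible for adjustment (non-descendants of P, excluding P and G): {A, W}.
Backdoor paths from P to G:
  P1: P <- W -> V -> G
  P2: P <- W -> C <- T <- V -> G
The empty set is not sufficient: P1 (P <- W -> V -> G) has no collider blocking it and no conditioned non-collider, so it is open.
Try {W}:
  P1: blocked at fork node W ∈ conditioning set.
  P2: blocked at fork node W ∈ conditioning set.
{W} contains no descendant of P and blocks every backdoor path.
No other singleton works — e.g. {A} leaves P1 open — so {W} is the unique smallest valid adjustment set.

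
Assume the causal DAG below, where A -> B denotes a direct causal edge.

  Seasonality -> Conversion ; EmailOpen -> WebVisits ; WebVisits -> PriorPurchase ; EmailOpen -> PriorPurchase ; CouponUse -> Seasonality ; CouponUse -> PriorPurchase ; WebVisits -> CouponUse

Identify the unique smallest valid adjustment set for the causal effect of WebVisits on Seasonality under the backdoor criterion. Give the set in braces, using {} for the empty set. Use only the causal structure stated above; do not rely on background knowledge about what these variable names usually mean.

Variables eligible for adjustment (non-descendants of WebVisits, excluding WebVisits and Seasonality): {EmailOpen}.
Backdoor paths from WebVisits to Seasonality:
  P1: WebVisits <- EmailOpen -> PriorPurchase <- CouponUse -> Seasonality
Each backdoor path contains an unconditioned collider, so every path is already blocked with the empty conditioning set:
  P1: blocked at collider PriorPurchase (neither it nor any descendant is in the conditioning set).
The empty set is therefore the unique smallest valid set.

{}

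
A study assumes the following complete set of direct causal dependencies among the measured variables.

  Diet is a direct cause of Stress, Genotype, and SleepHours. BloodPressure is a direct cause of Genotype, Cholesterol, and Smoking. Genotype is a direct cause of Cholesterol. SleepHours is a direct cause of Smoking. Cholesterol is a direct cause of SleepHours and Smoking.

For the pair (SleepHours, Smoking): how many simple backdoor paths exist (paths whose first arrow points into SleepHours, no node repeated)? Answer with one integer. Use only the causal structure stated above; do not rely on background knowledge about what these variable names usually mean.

A backdoor path from SleepHours to Smoking is any simple undirected path whose first edge points into SleepHours (i.e. leaves SleepHours via a parent).
Parents of SleepHours: {Cholesterol, Diet}.
Enumerating:
  P1: SleepHours <- Diet -> Genotype <- BloodPressure -> Cholesterol -> Smoking
  P2: SleepHours <- Diet -> Genotype <- BloodPressure -> Smoking
  P3: SleepHours <- Diet -> Genotype -> Cholesterol <- BloodPressure -> Smoking
  P4: SleepHours <- Diet -> Genotype -> Cholesterol -> Smoking
  P5: SleepHours <- Cholesterol <- BloodPressure -> Smoking
  P6: SleepHours <- Cholesterol <- Genotype <- BloodPressure -> Smoking
  P7: SleepHours <- Cholesterol -> Smoking
That exhausts the simple backdoor paths. Count: 7.

7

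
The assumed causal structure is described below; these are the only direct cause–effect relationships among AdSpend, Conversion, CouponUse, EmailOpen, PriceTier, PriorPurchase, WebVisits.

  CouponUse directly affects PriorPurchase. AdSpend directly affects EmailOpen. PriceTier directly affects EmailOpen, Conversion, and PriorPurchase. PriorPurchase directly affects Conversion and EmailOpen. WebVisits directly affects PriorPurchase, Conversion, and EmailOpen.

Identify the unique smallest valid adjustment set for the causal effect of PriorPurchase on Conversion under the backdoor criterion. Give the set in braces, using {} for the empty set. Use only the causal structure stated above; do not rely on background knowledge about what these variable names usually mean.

Variables eligible for adjustment (non-descendants of PriorPurchase, excluding PriorPurchase and Conversion): {AdSpend, CouponUse, PriceTier, WebVisits}.
Backdoor paths from PriorPurchase to Conversion:
  P1: PriorPurchase <- WebVisits -> Conversion
  P2: PriorPurchase <- WebVisits -> EmailOpen <- PriceTier -> Conversion
  P3: PriorPurchase <- PriceTier -> Conversion
  P4: PriorPurchase <- PriceTier -> EmailOpen <- WebVisits -> Conversion
The empty set is not sufficient: P1 (PriorPurchase <- WebVisits -> Conversion) has no collider blocking it and no conditioned non-collider, so it is open.
Try {PriceTier, WebVisits}:
  P1: blocked at fork node WebVisits ∈ conditioning set.
  P2: blocked at fork node WebVisits ∈ conditioning set.
  P3: blocked at fork node PriceTier ∈ conditioning set.
  P4: blocked at fork node PriceTier ∈ conditioning set.
{PriceTier, WebVisits} contains no descendant of PriorPurchase and blocks every backdoor path.
Every element of {PriceTier, WebVisits} is needed (dropping PriceTier leaves P3 open; dropping WebVisits leaves P1 open), so no proper subset is valid.
Among all size-2 subsets of the eligible variables, only {PriceTier, WebVisits} blocks every backdoor path, so it is the unique smallest valid adjustment set.

{PriceTier, WebVisits}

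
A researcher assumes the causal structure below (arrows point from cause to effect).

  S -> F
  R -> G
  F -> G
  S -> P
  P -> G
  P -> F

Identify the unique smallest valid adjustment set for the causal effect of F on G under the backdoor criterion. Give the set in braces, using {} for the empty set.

{P}

Variables eligible for adjustment (non-descendants of F, excluding F and G): {P, R, S}.
Backdoor paths from F to G:
  P1: F <- S -> P -> G
  P2: F <- P -> G
The empty set is not sufficient: P1 (F <- S -> P -> G) has no collider blocking it and no conditioned non-collider, so it is open.
Try {P}:
  P1: blocked at chain node P ∈ conditioning set.
  P2: blocked at fork node P ∈ conditioning set.
{P} contains no descendant of F and blocks every backdoor path.
No other singleton works — e.g. {S} leaves P2 open — so {P} is the unique smallest valid adjustment set.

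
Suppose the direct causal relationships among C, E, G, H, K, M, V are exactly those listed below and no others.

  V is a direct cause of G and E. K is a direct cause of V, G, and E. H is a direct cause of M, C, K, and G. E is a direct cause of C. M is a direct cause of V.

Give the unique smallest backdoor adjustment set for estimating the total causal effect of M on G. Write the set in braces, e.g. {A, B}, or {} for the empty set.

{H}

Variables eligible for adjustment (non-descendants of M, excluding M and G): {H, K}.
Backdoor paths from M to G:
  P1: M <- H -> K -> V -> G
  P2: M <- H -> K -> E <- V -> G
  P3: M <- H -> K -> G
  P4: M <- H -> C <- E <- K -> V -> G
  P5: M <- H -> C <- E <- K -> G
  P6: M <- H -> C <- E <- V <- K -> G
  P7: M <- H -> C <- E <- V -> G
  P8: M <- H -> G
The empty set is not sufficient: P1 (M <- H -> K -> V -> G) has no collider blocking it and no conditioned non-collider, so it is open.
Try {H}:
  P1: blocked at fork node H ∈ conditioning set.
  P2: blocked at fork node H ∈ conditioning set.
  P3: blocked at fork node H ∈ conditioning set.
  P4: blocked at fork node H ∈ conditioning set.
  P5: blocked at fork node H ∈ conditioning set.
  P6: blocked at fork node H ∈ conditioning set.
  P7: blocked at fork node H ∈ conditioning set.
  P8: blocked at fork node H ∈ conditioning set.
{H} contains no descendant of M and blocks every backdoor path.
No other singleton works — e.g. {K} leaves P8 open — so {H} is the unique smallest valid adjustment set.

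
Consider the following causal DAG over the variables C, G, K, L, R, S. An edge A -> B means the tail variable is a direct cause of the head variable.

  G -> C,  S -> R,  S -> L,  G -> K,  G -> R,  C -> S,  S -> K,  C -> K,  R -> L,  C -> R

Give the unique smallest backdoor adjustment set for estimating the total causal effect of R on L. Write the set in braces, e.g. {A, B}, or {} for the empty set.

Variables eligible for adjustment (non-descendants of R, excluding R and L): {C, G, K, S}.
Backdoor paths from R to L:
  P1: R <- G -> C -> S -> L
  P2: R <- G -> C -> K <- S -> L
  P3: R <- G -> K <- C -> S -> L
  P4: R <- G -> K <- S -> L
  P5: R <- C <- G -> K <- S -> L
  P6: R <- C -> S -> L
  P7: R <- C -> K <- S -> L
  P8: R <- S -> L
The empty set is not sufficient: P1 (R <- G -> C -> S -> L) has no collider blocking it and no conditioned non-collider, so it is open.
Try {S}:
  P1: blocked at chain node S ∈ conditioning set.
  P2: blocked at collider K (neither it nor any descendant is in the conditioning set).
  P3: blocked at collider K (neither it nor any descendant is in the conditioning set).
  P4: blocked at collider K (neither it nor any descendant is in the conditioning set).
  P5: blocked at collider K (neither it nor any descendant is in the conditioning set).
  P6: blocked at chain node S ∈ conditioning set.
  P7: blocked at collider K (neither it nor any descendant is in the conditioning set).
  P8: blocked at fork node S ∈ conditioning set.
{S} contains no descendant of R and blocks every backdoor path.
No other singleton works — e.g. {G} leaves P6 open — so {S} is the unique smallest valid adjustment set.

{S}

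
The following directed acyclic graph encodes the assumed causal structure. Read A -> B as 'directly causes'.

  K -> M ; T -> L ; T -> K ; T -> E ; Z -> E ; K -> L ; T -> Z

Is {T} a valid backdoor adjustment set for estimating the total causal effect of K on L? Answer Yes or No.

Backdoor paths from K to L (paths whose first edge points into K):
  P1: K <- T -> L
Condition 1 (no descendant of K in the set): holds — descendants of K are {L, M}; none are in {T}.
Condition 2 (every backdoor path blocked by {T}):
  P1: blocked at fork node T ∈ conditioning set.
{T} satisfies the backdoor criterion.

Yes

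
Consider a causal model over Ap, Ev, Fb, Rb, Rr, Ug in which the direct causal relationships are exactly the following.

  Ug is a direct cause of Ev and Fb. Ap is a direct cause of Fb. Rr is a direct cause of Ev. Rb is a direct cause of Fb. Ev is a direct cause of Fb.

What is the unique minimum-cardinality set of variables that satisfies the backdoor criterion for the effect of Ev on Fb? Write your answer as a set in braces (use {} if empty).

{Ug}

Variables eligible for adjustment (non-descendants of Ev, excluding Ev and Fb): {Ap, Rb, Rr, Ug}.
Backdoor paths from Ev to Fb:
  P1: Ev <- Ug -> Fb
The empty set is not sufficient: P1 (Ev <- Ug -> Fb) has no collider blocking it and no conditioned non-collider, so it is open.
Try {Ug}:
  P1: blocked at fork node Ug ∈ conditioning set.
{Ug} contains no descendant of Ev and blocks every backdoor path.
No other singleton works — e.g. {Rb} leaves P1 open — so {Ug} is the unique smallest valid adjustment set.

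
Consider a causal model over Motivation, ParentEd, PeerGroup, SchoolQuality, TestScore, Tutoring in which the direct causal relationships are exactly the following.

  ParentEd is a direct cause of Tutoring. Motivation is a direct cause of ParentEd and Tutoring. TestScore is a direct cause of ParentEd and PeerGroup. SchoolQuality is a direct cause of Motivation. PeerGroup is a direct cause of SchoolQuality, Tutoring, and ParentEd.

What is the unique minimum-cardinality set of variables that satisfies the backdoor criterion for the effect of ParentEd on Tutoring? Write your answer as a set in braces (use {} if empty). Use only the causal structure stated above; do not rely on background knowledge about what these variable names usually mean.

{Motivation, PeerGroup}

Variables eligible for adjustment (non-descendants of ParentEd, excluding ParentEd and Tutoring): {Motivation, PeerGroup, SchoolQuality, TestScore}.
Backdoor paths from ParentEd to Tutoring:
  P1: ParentEd <- TestScore -> PeerGroup -> SchoolQuality -> Motivation -> Tutoring
  P2: ParentEd <- TestScore -> PeerGroup -> Tutoring
  P3: ParentEd <- PeerGroup -> SchoolQuality -> Motivation -> Tutoring
  P4: ParentEd <- PeerGroup -> Tutoring
  P5: ParentEd <- Motivation <- SchoolQuality <- PeerGroup -> Tutoring
  P6: ParentEd <- Motivation -> Tutoring
The empty set is not sufficient: P1 (ParentEd <- TestScore -> PeerGroup -> SchoolQuality -> Motivation -> Tutoring) has no collider blocking it and no conditioned non-collider, so it is open.
Try {Motivation, PeerGroup}:
  P1: blocked at chain node PeerGroup ∈ conditioning set.
  P2: blocked at chain node PeerGroup ∈ conditioning set.
  P3: blocked at fork node PeerGroup ∈ conditioning set.
  P4: blocked at fork node PeerGroup ∈ conditioning set.
  P5: blocked at chain node Motivation ∈ conditioning set.
  P6: blocked at fork node Motivation ∈ conditioning set.
{Motivation, PeerGroup} contains no descendant of ParentEd and blocks every backdoor path.
Every element of {Motivation, PeerGroup} is needed (dropping Motivation leaves P6 open; dropping PeerGroup leaves P2 open), so no proper subset is valid.
Among all size-2 subsets of the eligible variables, only {Motivation, PeerGroup} blocks every backdoor path, so it is the unique smallest valid adjustment set.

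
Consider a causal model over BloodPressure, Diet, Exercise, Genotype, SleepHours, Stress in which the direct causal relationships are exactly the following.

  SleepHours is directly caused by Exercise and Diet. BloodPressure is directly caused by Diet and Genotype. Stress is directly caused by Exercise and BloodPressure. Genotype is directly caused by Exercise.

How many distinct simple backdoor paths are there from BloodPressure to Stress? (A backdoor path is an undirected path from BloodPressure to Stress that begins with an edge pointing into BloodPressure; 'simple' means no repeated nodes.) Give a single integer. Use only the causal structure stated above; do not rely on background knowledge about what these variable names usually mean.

A backdoor path from BloodPressure to Stress is any simple undirected path whose first edge points into BloodPressure (i.e. leaves BloodPressure via a parent).
Parents of BloodPressure: {Diet, Genotype}.
Enumerating:
  P1: BloodPressure <- Genotype <- Exercise -> Stress
  P2: BloodPressure <- Diet -> SleepHours <- Exercise -> Stress
That exhausts the simple backdoor paths. Count: 2.

2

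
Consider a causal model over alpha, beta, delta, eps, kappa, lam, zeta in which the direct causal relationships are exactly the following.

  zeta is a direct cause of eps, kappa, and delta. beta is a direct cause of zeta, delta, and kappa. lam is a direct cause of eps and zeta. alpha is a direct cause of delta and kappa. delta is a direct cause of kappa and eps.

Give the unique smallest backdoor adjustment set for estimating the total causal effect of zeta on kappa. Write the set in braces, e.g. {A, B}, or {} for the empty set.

{beta}

Variables eligible for adjustment (non-descendants of zeta, excluding zeta and kappa): {alpha, beta, lam}.
Backdoor paths from zeta to kappa:
  P1: zeta <- beta -> delta <- alpha -> kappa
  P2: zeta <- beta -> delta -> kappa
  P3: zeta <- beta -> kappa
  P4: zeta <- lam -> eps <- delta <- beta -> kappa
  P5: zeta <- lam -> eps <- delta <- alpha -> kappa
  P6: zeta <- lam -> eps <- delta -> kappa
The empty set is not sufficient: P2 (zeta <- beta -> delta -> kappa) has no collider blocking it and no conditioned non-collider, so it is open.
Try {beta}:
  P1: blocked at fork node beta ∈ conditioning set.
  P2: blocked at fork node beta ∈ conditioning set.
  P3: blocked at fork node beta ∈ conditioning set.
  P4: blocked at collider eps (neither it nor any descendant is in the conditioning set).
  P5: blocked at collider eps (neither it nor any descendant is in the conditioning set).
  P6: blocked at collider eps (neither it nor any descendant is in the conditioning set).
{beta} contains no descendant of zeta and blocks every backdoor path.
No other singleton works — e.g. {alpha} leaves P2 open — so {beta} is the unique smallest valid adjustment set.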